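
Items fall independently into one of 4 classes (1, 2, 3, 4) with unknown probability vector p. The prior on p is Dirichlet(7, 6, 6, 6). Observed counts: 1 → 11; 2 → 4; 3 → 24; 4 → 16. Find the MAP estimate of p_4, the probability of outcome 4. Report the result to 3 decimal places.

The posterior is Dirichlet(αᵢ + nᵢ) = Dirichlet(18, 10, 30, 22).
For a Dirichlet(a₁,…,a_K) with all aᵢ > 1, the mode has j-th component (aⱼ − 1)/(Σaᵢ − K).
Here Σaᵢ = 80 and K = 4, so p_4 = (22 − 1)/(80 − 4) = 21/76 ≈ 0.276.

MAP estimate: 0.276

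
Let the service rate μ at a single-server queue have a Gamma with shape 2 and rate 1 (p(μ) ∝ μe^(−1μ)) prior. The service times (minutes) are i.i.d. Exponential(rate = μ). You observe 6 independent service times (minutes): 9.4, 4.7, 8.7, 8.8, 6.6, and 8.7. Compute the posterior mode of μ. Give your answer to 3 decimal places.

The Exponential(rate=μ) likelihood is ∝ μ^n e^(−μΣtᵢ). Here n = 6 and Σtᵢ = 9.4 + 4.7 + 8.7 + 8.8 + 6.6 + 8.7 = 46.9.
Posterior ∝ μe^(−1μ) · μ^6e^(−46.9μ) = μ^7e^(−47.9μ), i.e. Gamma(8, 47.9).
Mode = (a−1)/b = 7/47.9 ≈ 0.146.

μ̂_MAP = 0.146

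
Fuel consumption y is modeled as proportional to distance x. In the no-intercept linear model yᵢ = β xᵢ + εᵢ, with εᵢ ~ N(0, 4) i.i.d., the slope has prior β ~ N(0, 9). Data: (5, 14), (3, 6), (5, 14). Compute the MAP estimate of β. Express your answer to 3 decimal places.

β̂_MAP = 2.658

log p(β | y) = −Σ(yᵢ − βxᵢ)²/(2·4) − β²/(2·9) + const.
Setting the derivative to zero: Σxᵢ(yᵢ − βxᵢ)/4 − β/9 = 0, so β = Σxᵢyᵢ / (Σxᵢ² + σ²/τ²).
Σxᵢyᵢ = 5·14 + 3·6 + 5·14 = 158; Σxᵢ² = 59; σ²/τ² = 4/9.
β̂_MAP = 158 / (59 + 4/9) = 158/(535/9) = 1422/535 ≈ 2.658.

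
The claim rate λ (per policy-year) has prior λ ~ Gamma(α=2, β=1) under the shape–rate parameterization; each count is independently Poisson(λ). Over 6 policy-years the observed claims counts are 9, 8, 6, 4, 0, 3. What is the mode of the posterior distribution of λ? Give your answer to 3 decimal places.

Σxᵢ = 9+8+6+4+0+3 = 30, with n = 6.
Posterior ∝ λe^(−1λ) · λ^30e^(−6λ) = λ^31e^(−7λ), i.e. Gamma(shape=32, rate=7).
The mode of a Gamma(a, b) with a ≥ 1 (shape–rate) is (a−1)/b = 31/7 ≈ 4.429.

λ̂_MAP = 4.429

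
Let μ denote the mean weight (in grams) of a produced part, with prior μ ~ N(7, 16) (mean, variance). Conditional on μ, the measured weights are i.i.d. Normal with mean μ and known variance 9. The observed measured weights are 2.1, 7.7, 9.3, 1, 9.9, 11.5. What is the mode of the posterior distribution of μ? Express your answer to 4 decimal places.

μ̂_MAP = 6.9238

n = 6; x̄ = (2.1 + 7.7 + 9.3 + 1 + 9.9 + 11.5)/6 = 41.5/6 = 83/12 ≈ 6.9167.
For a Normal prior and Normal likelihood with known variance, the posterior is Normal; its mode equals its mean, the precision-weighted average.
Prior precision 1/σ₀² = 1/16 = 0.0625; data precision n/σ² = 6/9 = 2/3.
μ̂ = (0.0625·7 + (2/3)·(83/12)) / (0.0625 + 2/3) = (727/144)/(35/48) = 727/105 ≈ 6.9238.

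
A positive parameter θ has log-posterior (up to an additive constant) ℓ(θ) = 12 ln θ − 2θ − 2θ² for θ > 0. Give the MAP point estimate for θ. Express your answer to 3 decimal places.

θ̂_MAP = 1.500

ℓ'(θ) = 12/θ − 2 − 4θ. Setting this to zero and multiplying by θ: 4θ² + 2θ − 12 = 0.
θ = (−2 + √(2² + 4·4·12)) / (2·4) = (−2 + √196) / 8 = (−2 + 14)/8 = 3/2.
ℓ''(θ) = −12/θ² − 4 < 0, confirming a maximum.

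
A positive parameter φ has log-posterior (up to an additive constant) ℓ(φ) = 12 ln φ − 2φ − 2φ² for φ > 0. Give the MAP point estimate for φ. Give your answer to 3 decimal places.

φ̂_MAP = 1.500

ℓ'(φ) = 12/φ − 2 − 4φ. Setting this to zero and multiplying by φ: 4φ² + 2φ − 12 = 0.
φ = (−2 + √(2² + 4·4·12)) / (2·4) = (−2 + √196) / 8 = (−2 + 14)/8 = 3/2.
ℓ''(φ) = −12/φ² − 4 < 0, confirming a maximum.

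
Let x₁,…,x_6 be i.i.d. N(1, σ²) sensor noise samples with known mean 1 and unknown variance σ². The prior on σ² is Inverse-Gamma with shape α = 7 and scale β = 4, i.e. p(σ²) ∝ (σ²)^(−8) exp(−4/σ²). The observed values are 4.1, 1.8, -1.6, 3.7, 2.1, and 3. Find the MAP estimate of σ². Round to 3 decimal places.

σ̂²_MAP = 1.705

Sum of squared deviations about the known mean: SS = (4.1−1)² + (1.8−1)² + (-1.6−1)² + (3.7−1)² + (2.1−1)² + (3−1)² = 29.51.
The Normal likelihood contributes (σ²)^(−n/2) exp(−SS/(2σ²)), so the posterior is Inverse-Gamma(α + n/2, β + SS/2) = Inverse-Gamma(10, 18.755).
The mode of Inverse-Gamma(a, b) is b/(a+1) = 18.755/11 ≈ 1.705.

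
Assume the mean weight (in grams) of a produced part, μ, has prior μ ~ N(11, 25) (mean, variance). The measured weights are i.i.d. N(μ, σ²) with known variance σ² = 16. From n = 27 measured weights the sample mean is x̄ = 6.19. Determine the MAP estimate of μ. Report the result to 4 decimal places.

n = 27, x̄ = 6.19.
For a Normal prior and Normal likelihood with known variance, the posterior is Normal; its mode equals its mean, the precision-weighted average.
Prior precision 1/σ₀² = 1/25 = 0.04; data precision n/σ² = 27/16 = 1.6875.
μ̂ = (0.04·11 + 1.6875·6.19) / (0.04 + 1.6875) = 10.885625/1.7275 = 17417/2764 ≈ 6.3014.

μ̂_MAP = 6.3014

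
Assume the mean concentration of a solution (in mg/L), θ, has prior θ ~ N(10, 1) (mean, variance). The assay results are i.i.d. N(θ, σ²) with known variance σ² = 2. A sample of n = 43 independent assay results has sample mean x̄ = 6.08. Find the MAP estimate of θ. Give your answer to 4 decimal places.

n = 43, x̄ = 6.08.
For a Normal prior and Normal likelihood with known variance, the posterior is Normal; its mode equals its mean, the precision-weighted average.
Prior precision 1/σ₀² = 1/1 = 1; data precision n/σ² = 43/2 = 21.5.
θ̂ = (1·10 + 21.5·6.08) / (1 + 21.5) = 140.72/22.5 = 7036/1125 ≈ 6.2542.

θ̂_MAP = 6.2542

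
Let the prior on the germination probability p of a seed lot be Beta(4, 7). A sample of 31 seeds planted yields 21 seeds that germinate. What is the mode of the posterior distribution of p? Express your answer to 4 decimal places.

p̂_MAP = 0.6000

Prior: Beta(4, 7).
Data: 21 successes in 31 trials. The binomial likelihood contributes p^21(1−p)^10, so the posterior is Beta(4+21, 7+10) = Beta(25, 17).
For Beta(a, b) with a, b > 1 the mode is (a−1)/(a+b−2) = 24/40 ≈ 0.6000.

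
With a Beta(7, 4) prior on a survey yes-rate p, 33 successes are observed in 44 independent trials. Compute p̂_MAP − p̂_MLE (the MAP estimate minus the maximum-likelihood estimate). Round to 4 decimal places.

Posterior is Beta(40, 15); MAP = (40−1)/(55−2) = 39/53 ≈ 0.73585.
MLE ignores the prior: p̂_MLE = k/n = 33/44 ≈ 0.75000.
Difference = 39/53 − 33/44 = -3/212 ≈ -0.0142.

MAP − MLE = -0.0142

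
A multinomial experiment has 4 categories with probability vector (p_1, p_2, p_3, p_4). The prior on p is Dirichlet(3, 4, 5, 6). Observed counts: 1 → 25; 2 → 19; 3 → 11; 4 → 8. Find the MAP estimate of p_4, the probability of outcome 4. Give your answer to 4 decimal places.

MAP estimate: 0.1688

The posterior is Dirichlet(αᵢ + nᵢ) = Dirichlet(28, 23, 16, 14).
For a Dirichlet(a₁,…,a_K) with all aᵢ > 1, the mode has j-th component (aⱼ − 1)/(Σaᵢ − K).
Here Σaᵢ = 81 and K = 4, so p_4 = (14 − 1)/(81 − 4) = 13/77 ≈ 0.1688.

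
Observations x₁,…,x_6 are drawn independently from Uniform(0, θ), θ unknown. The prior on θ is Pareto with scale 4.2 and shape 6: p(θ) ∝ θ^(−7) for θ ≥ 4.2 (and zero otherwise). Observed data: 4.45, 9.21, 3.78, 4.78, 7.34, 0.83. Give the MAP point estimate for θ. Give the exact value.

θ̂_MAP = 9.21

The Uniform(0, θ) likelihood is θ^(−n) for θ ≥ max(xᵢ), zero otherwise. Here max(xᵢ) = 9.21.
Posterior ∝ θ^(−7) · θ^(−6) = θ^(−13) on θ ≥ max(4.2, 9.21) = 9.21.
This density is strictly decreasing in θ, so the posterior mode lies at the lower boundary of the support.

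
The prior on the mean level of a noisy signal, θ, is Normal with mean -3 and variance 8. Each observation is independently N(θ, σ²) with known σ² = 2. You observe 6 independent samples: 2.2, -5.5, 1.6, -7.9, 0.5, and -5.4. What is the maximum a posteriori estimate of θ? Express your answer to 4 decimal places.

n = 6; x̄ = (2.2 + (-5.5) + 1.6 + (-7.9) + 0.5 + (-5.4))/6 = -14.5/6 = -29/12 ≈ -2.4167.
For a Normal prior and Normal likelihood with known variance, the posterior is Normal; its mode equals its mean, the precision-weighted average.
Prior precision 1/σ₀² = 1/8 = 0.125; data precision n/σ² = 6/2 = 3.
θ̂ = (0.125·(-3) + 3·(-29/12)) / (0.125 + 3) = (-7.625)/3.125 = -2.4400.

θ̂_MAP = -2.4400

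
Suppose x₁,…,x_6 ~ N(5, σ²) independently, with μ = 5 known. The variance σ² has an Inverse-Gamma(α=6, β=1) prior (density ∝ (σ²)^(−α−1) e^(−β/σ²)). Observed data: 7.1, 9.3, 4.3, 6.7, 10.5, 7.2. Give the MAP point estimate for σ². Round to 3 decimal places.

Sum of squared deviations about the known mean: SS = (7.1−5)² + (9.3−5)² + (4.3−5)² + (6.7−5)² + (10.5−5)² + (7.2−5)² = 61.37.
The Normal likelihood contributes (σ²)^(−n/2) exp(−SS/(2σ²)), so the posterior is Inverse-Gamma(α + n/2, β + SS/2) = Inverse-Gamma(9, 31.685).
The mode of Inverse-Gamma(a, b) is b/(a+1) = 31.685/10 ≈ 3.169.

σ̂²_MAP = 3.169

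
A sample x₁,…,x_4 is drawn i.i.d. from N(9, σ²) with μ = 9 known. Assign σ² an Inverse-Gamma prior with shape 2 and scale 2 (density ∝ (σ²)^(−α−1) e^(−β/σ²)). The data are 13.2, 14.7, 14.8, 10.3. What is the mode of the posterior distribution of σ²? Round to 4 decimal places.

σ̂²_MAP = 8.9460

Sum of squared deviations about the known mean: SS = (13.2−9)² + (14.7−9)² + (14.8−9)² + (10.3−9)² = 85.46.
The Normal likelihood contributes (σ²)^(−n/2) exp(−SS/(2σ²)), so the posterior is Inverse-Gamma(α + n/2, β + SS/2) = Inverse-Gamma(4, 44.73).
The mode of Inverse-Gamma(a, b) is b/(a+1) = 44.73/5 ≈ 8.9460.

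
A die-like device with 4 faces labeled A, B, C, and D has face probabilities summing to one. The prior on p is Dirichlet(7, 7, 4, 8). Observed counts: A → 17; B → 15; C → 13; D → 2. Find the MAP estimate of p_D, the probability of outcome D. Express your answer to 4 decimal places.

MAP estimate of p_D = 0.1304

The posterior is Dirichlet(αᵢ + nᵢ) = Dirichlet(24, 22, 17, 10).
For a Dirichlet(a₁,…,a_K) with all aᵢ > 1, the mode has j-th component (aⱼ − 1)/(Σaᵢ − K).
Here Σaᵢ = 73 and K = 4, so p_D = (10 − 1)/(73 − 4) = 9/69 ≈ 0.1304.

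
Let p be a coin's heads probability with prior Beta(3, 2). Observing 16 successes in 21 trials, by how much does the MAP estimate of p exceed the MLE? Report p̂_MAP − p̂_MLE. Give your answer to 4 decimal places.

Posterior is Beta(19, 7); MAP = (19−1)/(26−2) = 18/24 ≈ 0.75000.
MLE ignores the prior: p̂_MLE = k/n = 16/21 ≈ 0.76190.
Difference = 18/24 − 16/21 = -1/84 ≈ -0.0119.

MAP − MLE = -0.0119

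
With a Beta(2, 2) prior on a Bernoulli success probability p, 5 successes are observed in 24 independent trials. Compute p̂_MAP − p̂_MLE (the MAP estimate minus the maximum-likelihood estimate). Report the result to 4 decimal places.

Posterior is Beta(7, 21); MAP = (7−1)/(28−2) = 6/26 ≈ 0.23077.
MLE ignores the prior: p̂_MLE = k/n = 5/24 ≈ 0.20833.
Difference = 6/26 − 5/24 = 7/312 ≈ 0.0224.

MAP − MLE = 0.0224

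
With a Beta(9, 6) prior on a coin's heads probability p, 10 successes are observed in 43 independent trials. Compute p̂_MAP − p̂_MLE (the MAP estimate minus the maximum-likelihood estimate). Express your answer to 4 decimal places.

Posterior is Beta(19, 39); MAP = (19−1)/(58−2) = 18/56 ≈ 0.32143.
MLE ignores the prior: p̂_MLE = k/n = 10/43 ≈ 0.23256.
Difference = 18/56 − 10/43 = 107/1204 ≈ 0.0889.

MAP − MLE = 0.0889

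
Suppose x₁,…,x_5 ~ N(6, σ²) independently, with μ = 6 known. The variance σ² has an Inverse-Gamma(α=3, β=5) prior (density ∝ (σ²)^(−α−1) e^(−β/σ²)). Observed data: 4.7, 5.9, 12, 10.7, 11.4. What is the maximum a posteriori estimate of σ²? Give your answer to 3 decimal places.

Sum of squared deviations about the known mean: SS = (4.7−6)² + (5.9−6)² + (12−6)² + (10.7−6)² + (11.4−6)² = 88.95.
The Normal likelihood contributes (σ²)^(−n/2) exp(−SS/(2σ²)), so the posterior is Inverse-Gamma(α + n/2, β + SS/2) = Inverse-Gamma(5.5, 49.475).
The mode of Inverse-Gamma(a, b) is b/(a+1) = 49.475/6.5 ≈ 7.612.

σ̂²_MAP = 7.612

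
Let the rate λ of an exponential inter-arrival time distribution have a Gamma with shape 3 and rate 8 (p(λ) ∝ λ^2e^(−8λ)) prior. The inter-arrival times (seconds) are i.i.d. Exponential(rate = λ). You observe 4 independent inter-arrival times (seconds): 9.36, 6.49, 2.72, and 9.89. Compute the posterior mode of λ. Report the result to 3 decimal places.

λ̂_MAP = 0.165

The Exponential(rate=λ) likelihood is ∝ λ^n e^(−λΣtᵢ). Here n = 4 and Σtᵢ = 9.36 + 6.49 + 2.72 + 9.89 = 28.46.
Posterior ∝ λ^2e^(−8λ) · λ^4e^(−28.46λ) = λ^6e^(−36.46λ), i.e. Gamma(7, 36.46).
Mode = (a−1)/b = 6/36.46 ≈ 0.165.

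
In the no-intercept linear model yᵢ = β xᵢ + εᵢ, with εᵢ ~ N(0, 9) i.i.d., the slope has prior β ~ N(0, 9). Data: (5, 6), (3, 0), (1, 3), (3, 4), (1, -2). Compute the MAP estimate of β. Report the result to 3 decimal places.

log p(β | y) = −Σ(yᵢ − βxᵢ)²/(2·9) − β²/(2·9) + const.
Setting the derivative to zero: Σxᵢ(yᵢ − βxᵢ)/9 − β/9 = 0, so β = Σxᵢyᵢ / (Σxᵢ² + σ²/τ²).
Σxᵢyᵢ = 5·6 + 3·0 + 1·3 + 3·4 + 1·(-2) = 43; Σxᵢ² = 45; σ²/τ² = 1.
β̂_MAP = 43 / (45 + 1) = 43/46 ≈ 0.935.

β̂_MAP = 0.935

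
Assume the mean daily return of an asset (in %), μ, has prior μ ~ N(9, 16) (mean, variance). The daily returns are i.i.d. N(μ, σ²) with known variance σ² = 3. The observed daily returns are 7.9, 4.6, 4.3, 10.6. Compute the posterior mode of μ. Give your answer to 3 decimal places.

μ̂_MAP = 6.946

n = 4; x̄ = (7.9 + 4.6 + 4.3 + 10.6)/4 = 27.4/4 = 6.85.
For a Normal prior and Normal likelihood with known variance, the posterior is Normal; its mode equals its mean, the precision-weighted average.
Prior precision 1/σ₀² = 1/16 = 0.0625; data precision n/σ² = 4/3.
μ̂ = (0.0625·9 + (4/3)·6.85) / (0.0625 + 4/3) = (2327/240)/(67/48) = 2327/335 ≈ 6.946.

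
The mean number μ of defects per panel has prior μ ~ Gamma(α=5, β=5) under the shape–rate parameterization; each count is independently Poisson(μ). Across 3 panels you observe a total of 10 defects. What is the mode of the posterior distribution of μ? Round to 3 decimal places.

Σxᵢ = 10, n = 3.
Posterior ∝ μ^4e^(−5μ) · μ^10e^(−3μ) = μ^14e^(−8μ), i.e. Gamma(shape=15, rate=8).
The mode of a Gamma(a, b) with a ≥ 1 (shape–rate) is (a−1)/b = 14/8 ≈ 1.750.

μ̂_MAP = 1.750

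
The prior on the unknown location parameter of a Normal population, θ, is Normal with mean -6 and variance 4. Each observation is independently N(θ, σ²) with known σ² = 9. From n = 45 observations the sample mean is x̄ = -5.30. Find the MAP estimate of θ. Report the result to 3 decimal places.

θ̂_MAP = -5.333

n = 45, x̄ = -5.30.
For a Normal prior and Normal likelihood with known variance, the posterior is Normal; its mode equals its mean, the precision-weighted average.
Prior precision 1/σ₀² = 1/4 = 0.25; data precision n/σ² = 45/9 = 5.
θ̂ = (0.25·(-6) + 5·(-5.3)) / (0.25 + 5) = (-28)/5.25 = -16/3 ≈ -5.333.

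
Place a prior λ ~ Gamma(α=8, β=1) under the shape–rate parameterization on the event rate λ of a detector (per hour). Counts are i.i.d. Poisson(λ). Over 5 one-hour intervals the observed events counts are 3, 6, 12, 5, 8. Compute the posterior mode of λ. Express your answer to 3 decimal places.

λ̂_MAP = 6.833

Σxᵢ = 3+6+12+5+8 = 34, with n = 5.
Posterior ∝ λ^7e^(−1λ) · λ^34e^(−5λ) = λ^41e^(−6λ), i.e. Gamma(shape=42, rate=6).
The mode of a Gamma(a, b) with a ≥ 1 (shape–rate) is (a−1)/b = 41/6 ≈ 6.833.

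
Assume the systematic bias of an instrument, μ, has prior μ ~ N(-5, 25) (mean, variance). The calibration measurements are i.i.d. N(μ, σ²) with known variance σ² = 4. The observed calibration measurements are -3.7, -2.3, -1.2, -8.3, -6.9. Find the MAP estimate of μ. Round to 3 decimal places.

μ̂_MAP = -4.496

n = 5; x̄ = ((-3.7) + (-2.3) + (-1.2) + (-8.3) + (-6.9))/5 = -22.4/5 = -4.48.
For a Normal prior and Normal likelihood with known variance, the posterior is Normal; its mode equals its mean, the precision-weighted average.
Prior precision 1/σ₀² = 1/25 = 0.04; data precision n/σ² = 5/4 = 1.25.
μ̂ = (0.04·(-5) + 1.25·(-4.48)) / (0.04 + 1.25) = (-5.8)/1.29 = -580/129 ≈ -4.496.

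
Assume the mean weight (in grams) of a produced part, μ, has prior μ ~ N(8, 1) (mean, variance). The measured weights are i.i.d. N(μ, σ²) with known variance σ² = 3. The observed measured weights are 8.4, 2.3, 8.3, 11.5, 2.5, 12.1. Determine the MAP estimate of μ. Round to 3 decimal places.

n = 6; x̄ = (8.4 + 2.3 + 8.3 + 11.5 + 2.5 + 12.1)/6 = 45.1/6 = 451/60 ≈ 7.5167.
For a Normal prior and Normal likelihood with known variance, the posterior is Normal; its mode equals its mean, the precision-weighted average.
Prior precision 1/σ₀² = 1/1 = 1; data precision n/σ² = 6/3 = 2.
μ̂ = (1·8 + 2·(451/60)) / (1 + 2) = (691/30)/3 = 691/90 ≈ 7.678.

μ̂_MAP = 7.678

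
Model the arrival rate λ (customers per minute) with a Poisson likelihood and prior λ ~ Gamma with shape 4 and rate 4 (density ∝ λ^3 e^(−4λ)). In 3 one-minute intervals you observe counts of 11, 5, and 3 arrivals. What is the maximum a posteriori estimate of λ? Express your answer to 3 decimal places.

λ̂_MAP = 3.143

Σxᵢ = 11+5+3 = 19, with n = 3.
Posterior ∝ λ^3e^(−4λ) · λ^19e^(−3λ) = λ^22e^(−7λ), i.e. Gamma(shape=23, rate=7).
The mode of a Gamma(a, b) with a ≥ 1 (shape–rate) is (a−1)/b = 22/7 ≈ 3.143.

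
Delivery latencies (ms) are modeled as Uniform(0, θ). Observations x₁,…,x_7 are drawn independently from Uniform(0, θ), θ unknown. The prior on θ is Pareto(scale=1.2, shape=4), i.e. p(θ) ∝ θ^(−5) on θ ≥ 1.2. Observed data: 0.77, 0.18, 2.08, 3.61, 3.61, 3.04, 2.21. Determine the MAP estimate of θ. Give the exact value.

θ̂_MAP = 3.61

The Uniform(0, θ) likelihood is θ^(−n) for θ ≥ max(xᵢ), zero otherwise. Here max(xᵢ) = 3.61.
Posterior ∝ θ^(−5) · θ^(−7) = θ^(−12) on θ ≥ max(1.2, 3.61) = 3.61.
This density is strictly decreasing in θ, so the posterior mode lies at the lower boundary of the support.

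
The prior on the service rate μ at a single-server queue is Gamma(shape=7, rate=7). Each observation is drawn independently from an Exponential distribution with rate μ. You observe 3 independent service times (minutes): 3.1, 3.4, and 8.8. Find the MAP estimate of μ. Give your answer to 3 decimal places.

μ̂_MAP = 0.404

The Exponential(rate=μ) likelihood is ∝ μ^n e^(−μΣtᵢ). Here n = 3 and Σtᵢ = 3.1 + 3.4 + 8.8 = 15.3.
Posterior ∝ μ^6e^(−7μ) · μ^3e^(−15.3μ) = μ^9e^(−22.3μ), i.e. Gamma(10, 22.3).
Mode = (a−1)/b = 9/22.3 ≈ 0.404.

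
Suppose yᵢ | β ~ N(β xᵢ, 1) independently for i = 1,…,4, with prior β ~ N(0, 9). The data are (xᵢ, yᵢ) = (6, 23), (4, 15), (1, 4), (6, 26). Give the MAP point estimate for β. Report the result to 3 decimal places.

β̂_MAP = 4.017

log p(β | y) = −Σ(yᵢ − βxᵢ)²/(2·1) − β²/(2·9) + const.
Setting the derivative to zero: Σxᵢ(yᵢ − βxᵢ)/1 − β/9 = 0, so β = Σxᵢyᵢ / (Σxᵢ² + σ²/τ²).
Σxᵢyᵢ = 6·23 + 4·15 + 1·4 + 6·26 = 358; Σxᵢ² = 89; σ²/τ² = 1/9.
β̂_MAP = 358 / (89 + 1/9) = 358/(802/9) = 1611/401 ≈ 4.017.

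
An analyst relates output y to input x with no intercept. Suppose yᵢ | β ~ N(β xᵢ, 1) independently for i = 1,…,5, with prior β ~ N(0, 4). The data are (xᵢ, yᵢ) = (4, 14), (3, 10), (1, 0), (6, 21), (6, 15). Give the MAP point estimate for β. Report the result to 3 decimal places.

log p(β | y) = −Σ(yᵢ − βxᵢ)²/(2·1) − β²/(2·4) + const.
Setting the derivative to zero: Σxᵢ(yᵢ − βxᵢ)/1 − β/4 = 0, so β = Σxᵢyᵢ / (Σxᵢ² + σ²/τ²).
Σxᵢyᵢ = 4·14 + 3·10 + 1·0 + 6·21 + 6·15 = 302; Σxᵢ² = 98; σ²/τ² = 0.25.
β̂_MAP = 302 / (98 + 0.25) = 302/98.25 ≈ 3.074.

β̂_MAP = 3.074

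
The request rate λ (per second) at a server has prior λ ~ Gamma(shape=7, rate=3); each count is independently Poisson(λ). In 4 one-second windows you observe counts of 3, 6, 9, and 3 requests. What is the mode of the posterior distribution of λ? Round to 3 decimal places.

λ̂_MAP = 3.857

Σxᵢ = 3+6+9+3 = 21, with n = 4.
Posterior ∝ λ^6e^(−3λ) · λ^21e^(−4λ) = λ^27e^(−7λ), i.e. Gamma(shape=28, rate=7).
The mode of a Gamma(a, b) with a ≥ 1 (shape–rate) is (a−1)/b = 27/7 ≈ 3.857.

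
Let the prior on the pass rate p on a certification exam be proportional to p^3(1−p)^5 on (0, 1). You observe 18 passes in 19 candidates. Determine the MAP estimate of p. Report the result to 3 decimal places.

p̂_MAP = 0.778

The prior density ∝ p^3(1−p)^5 is the kernel of Beta(4, 6).
Data: 18 successes in 19 trials. The binomial likelihood contributes p^18(1−p)^1, so the posterior is Beta(4+18, 6+1) = Beta(22, 7).
For Beta(a, b) with a, b > 1 the mode is (a−1)/(a+b−2) = 21/27 ≈ 0.778.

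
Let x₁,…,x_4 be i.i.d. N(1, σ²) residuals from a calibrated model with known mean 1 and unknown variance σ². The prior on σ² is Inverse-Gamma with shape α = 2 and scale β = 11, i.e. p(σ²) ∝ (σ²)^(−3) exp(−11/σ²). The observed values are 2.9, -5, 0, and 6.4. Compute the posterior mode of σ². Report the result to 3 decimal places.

σ̂²_MAP = 9.177

Sum of squared deviations about the known mean: SS = (2.9−1)² + (-5−1)² + (0−1)² + (6.4−1)² = 69.77.
The Normal likelihood contributes (σ²)^(−n/2) exp(−SS/(2σ²)), so the posterior is Inverse-Gamma(α + n/2, β + SS/2) = Inverse-Gamma(4, 45.885).
The mode of Inverse-Gamma(a, b) is b/(a+1) = 45.885/5 ≈ 9.177.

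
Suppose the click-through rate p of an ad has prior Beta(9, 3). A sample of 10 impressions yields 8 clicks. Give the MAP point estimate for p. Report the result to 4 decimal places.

p̂_MAP = 0.8000

Prior: Beta(9, 3).
Data: 8 successes in 10 trials. The binomial likelihood contributes p^8(1−p)^2, so the posterior is Beta(9+8, 3+2) = Beta(17, 5).
For Beta(a, b) with a, b > 1 the mode is (a−1)/(a+b−2) = 16/20 ≈ 0.8000.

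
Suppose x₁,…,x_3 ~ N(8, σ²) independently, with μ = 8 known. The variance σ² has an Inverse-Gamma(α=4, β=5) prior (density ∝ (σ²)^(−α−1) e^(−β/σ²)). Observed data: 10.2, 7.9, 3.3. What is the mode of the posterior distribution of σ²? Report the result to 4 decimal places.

σ̂²_MAP = 2.8415

Sum of squared deviations about the known mean: SS = (10.2−8)² + (7.9−8)² + (3.3−8)² = 26.94.
The Normal likelihood contributes (σ²)^(−n/2) exp(−SS/(2σ²)), so the posterior is Inverse-Gamma(α + n/2, β + SS/2) = Inverse-Gamma(5.5, 18.47).
The mode of Inverse-Gamma(a, b) is b/(a+1) = 18.47/6.5 ≈ 2.8415.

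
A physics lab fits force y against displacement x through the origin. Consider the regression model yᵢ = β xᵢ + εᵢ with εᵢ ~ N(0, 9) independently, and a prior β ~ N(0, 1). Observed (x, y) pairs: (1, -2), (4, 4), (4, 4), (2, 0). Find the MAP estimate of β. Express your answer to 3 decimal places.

log p(β | y) = −Σ(yᵢ − βxᵢ)²/(2·9) − β²/(2·1) + const.
Setting the derivative to zero: Σxᵢ(yᵢ − βxᵢ)/9 − β/1 = 0, so β = Σxᵢyᵢ / (Σxᵢ² + σ²/τ²).
Σxᵢyᵢ = 1·(-2) + 4·4 + 4·4 + 2·0 = 30; Σxᵢ² = 37; σ²/τ² = 9.
β̂_MAP = 30 / (37 + 9) = 30/46 ≈ 0.652.

β̂_MAP = 0.652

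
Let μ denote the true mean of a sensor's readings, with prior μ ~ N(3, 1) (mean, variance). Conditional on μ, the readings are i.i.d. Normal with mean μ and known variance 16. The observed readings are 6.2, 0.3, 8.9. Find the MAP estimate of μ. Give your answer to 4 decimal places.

n = 3; x̄ = (6.2 + 0.3 + 8.9)/3 = 15.4/3 = 77/15 ≈ 5.1333.
For a Normal prior and Normal likelihood with known variance, the posterior is Normal; its mode equals its mean, the precision-weighted average.
Prior precision 1/σ₀² = 1/1 = 1; data precision n/σ² = 3/16 = 0.1875.
μ̂ = (1·3 + 0.1875·(77/15)) / (1 + 0.1875) = 3.9625/1.1875 = 317/95 ≈ 3.3368.

μ̂_MAP = 3.3368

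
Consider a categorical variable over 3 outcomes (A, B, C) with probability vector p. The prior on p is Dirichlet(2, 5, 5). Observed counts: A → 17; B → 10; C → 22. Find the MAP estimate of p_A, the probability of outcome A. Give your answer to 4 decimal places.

The posterior is Dirichlet(αᵢ + nᵢ) = Dirichlet(19, 15, 27).
For a Dirichlet(a₁,…,a_K) with all aᵢ > 1, the mode has j-th component (aⱼ − 1)/(Σaᵢ − K).
Here Σaᵢ = 61 and K = 3, so p_A = (19 − 1)/(61 − 3) = 18/58 ≈ 0.3103.

MAP estimate of p_A = 0.3103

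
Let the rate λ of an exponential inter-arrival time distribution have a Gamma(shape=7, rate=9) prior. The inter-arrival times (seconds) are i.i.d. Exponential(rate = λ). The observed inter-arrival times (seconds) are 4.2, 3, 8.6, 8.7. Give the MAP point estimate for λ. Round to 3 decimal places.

The Exponential(rate=λ) likelihood is ∝ λ^n e^(−λΣtᵢ). Here n = 4 and Σtᵢ = 4.2 + 3 + 8.6 + 8.7 = 24.5.
Posterior ∝ λ^6e^(−9λ) · λ^4e^(−24.5λ) = λ^10e^(−33.5λ), i.e. Gamma(11, 33.5).
Mode = (a−1)/b = 10/33.5 ≈ 0.299.

λ̂_MAP = 0.299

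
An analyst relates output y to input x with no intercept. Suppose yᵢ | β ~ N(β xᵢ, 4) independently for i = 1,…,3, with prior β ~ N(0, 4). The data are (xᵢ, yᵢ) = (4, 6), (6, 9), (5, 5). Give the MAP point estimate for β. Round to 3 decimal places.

β̂_MAP = 1.321

log p(β | y) = −Σ(yᵢ − βxᵢ)²/(2·4) − β²/(2·4) + const.
Setting the derivative to zero: Σxᵢ(yᵢ − βxᵢ)/4 − β/4 = 0, so β = Σxᵢyᵢ / (Σxᵢ² + σ²/τ²).
Σxᵢyᵢ = 4·6 + 6·9 + 5·5 = 103; Σxᵢ² = 77; σ²/τ² = 1.
β̂_MAP = 103 / (77 + 1) = 103/78 ≈ 1.321.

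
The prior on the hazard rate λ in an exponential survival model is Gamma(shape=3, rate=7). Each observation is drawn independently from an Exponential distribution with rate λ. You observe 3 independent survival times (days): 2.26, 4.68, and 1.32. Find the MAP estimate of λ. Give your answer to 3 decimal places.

The Exponential(rate=λ) likelihood is ∝ λ^n e^(−λΣtᵢ). Here n = 3 and Σtᵢ = 2.26 + 4.68 + 1.32 = 8.26.
Posterior ∝ λ^2e^(−7λ) · λ^3e^(−8.26λ) = λ^5e^(−15.26λ), i.e. Gamma(6, 15.26).
Mode = (a−1)/b = 5/15.26 ≈ 0.328.

λ̂_MAP = 0.328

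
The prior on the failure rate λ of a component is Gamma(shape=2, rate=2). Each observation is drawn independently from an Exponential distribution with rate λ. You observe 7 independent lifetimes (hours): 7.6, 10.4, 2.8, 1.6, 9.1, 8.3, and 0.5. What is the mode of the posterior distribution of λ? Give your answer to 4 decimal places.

λ̂_MAP = 0.1891

The Exponential(rate=λ) likelihood is ∝ λ^n e^(−λΣtᵢ). Here n = 7 and Σtᵢ = 7.6 + 10.4 + 2.8 + 1.6 + 9.1 + 8.3 + 0.5 = 40.3.
Posterior ∝ λe^(−2λ) · λ^7e^(−40.3λ) = λ^8e^(−42.3λ), i.e. Gamma(9, 42.3).
Mode = (a−1)/b = 8/42.3 ≈ 0.1891.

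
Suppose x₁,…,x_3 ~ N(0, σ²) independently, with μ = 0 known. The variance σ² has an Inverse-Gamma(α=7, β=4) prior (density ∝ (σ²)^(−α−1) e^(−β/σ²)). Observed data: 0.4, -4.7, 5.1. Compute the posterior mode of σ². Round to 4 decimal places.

σ̂²_MAP = 2.9611

Sum of squared deviations about the known mean: SS = (0.4−0)² + (-4.7−0)² + (5.1−0)² = 48.26.
The Normal likelihood contributes (σ²)^(−n/2) exp(−SS/(2σ²)), so the posterior is Inverse-Gamma(α + n/2, β + SS/2) = Inverse-Gamma(8.5, 28.13).
The mode of Inverse-Gamma(a, b) is b/(a+1) = 28.13/9.5 ≈ 2.9611.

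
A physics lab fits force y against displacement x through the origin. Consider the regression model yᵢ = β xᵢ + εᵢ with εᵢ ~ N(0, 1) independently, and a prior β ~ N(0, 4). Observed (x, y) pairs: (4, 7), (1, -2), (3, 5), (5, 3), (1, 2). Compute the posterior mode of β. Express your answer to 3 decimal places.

log p(β | y) = −Σ(yᵢ − βxᵢ)²/(2·1) − β²/(2·4) + const.
Setting the derivative to zero: Σxᵢ(yᵢ − βxᵢ)/1 − β/4 = 0, so β = Σxᵢyᵢ / (Σxᵢ² + σ²/τ²).
Σxᵢyᵢ = 4·7 + 1·(-2) + 3·5 + 5·3 + 1·2 = 58; Σxᵢ² = 52; σ²/τ² = 0.25.
β̂_MAP = 58 / (52 + 0.25) = 58/52.25 ≈ 1.110.

β̂_MAP = 1.110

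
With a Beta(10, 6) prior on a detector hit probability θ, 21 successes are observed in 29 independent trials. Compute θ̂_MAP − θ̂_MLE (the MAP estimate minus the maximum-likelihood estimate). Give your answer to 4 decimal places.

Posterior is Beta(31, 14); MAP = (31−1)/(45−2) = 30/43 ≈ 0.69767.
MLE ignores the prior: θ̂_MLE = k/n = 21/29 ≈ 0.72414.
Difference = 30/43 − 21/29 = -33/1247 ≈ -0.0265.

MAP − MLE = -0.0265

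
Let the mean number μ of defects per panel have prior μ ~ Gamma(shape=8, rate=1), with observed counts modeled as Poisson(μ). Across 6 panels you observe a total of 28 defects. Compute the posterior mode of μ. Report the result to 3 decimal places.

Σxᵢ = 28, n = 6.
Posterior ∝ μ^7e^(−1μ) · μ^28e^(−6μ) = μ^35e^(−7μ), i.e. Gamma(shape=36, rate=7).
The mode of a Gamma(a, b) with a ≥ 1 (shape–rate) is (a−1)/b = 35/7 ≈ 5.000.

μ̂_MAP = 5.000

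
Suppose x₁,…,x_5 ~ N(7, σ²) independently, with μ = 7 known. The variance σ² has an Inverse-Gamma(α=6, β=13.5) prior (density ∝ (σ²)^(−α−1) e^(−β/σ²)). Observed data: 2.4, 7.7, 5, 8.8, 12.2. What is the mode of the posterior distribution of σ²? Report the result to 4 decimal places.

σ̂²_MAP = 4.3647

Sum of squared deviations about the known mean: SS = (2.4−7)² + (7.7−7)² + (5−7)² + (8.8−7)² + (12.2−7)² = 55.93.
The Normal likelihood contributes (σ²)^(−n/2) exp(−SS/(2σ²)), so the posterior is Inverse-Gamma(α + n/2, β + SS/2) = Inverse-Gamma(8.5, 41.465).
The mode of Inverse-Gamma(a, b) is b/(a+1) = 41.465/9.5 ≈ 4.3647.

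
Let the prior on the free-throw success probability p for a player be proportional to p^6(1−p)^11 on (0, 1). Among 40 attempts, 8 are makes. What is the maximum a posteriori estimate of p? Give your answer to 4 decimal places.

p̂_MAP = 0.2456

The prior density ∝ p^6(1−p)^11 is the kernel of Beta(7, 12).
Data: 8 successes in 40 trials. The binomial likelihood contributes p^8(1−p)^32, so the posterior is Beta(7+8, 12+32) = Beta(15, 44).
For Beta(a, b) with a, b > 1 the mode is (a−1)/(a+b−2) = 14/57 ≈ 0.2456.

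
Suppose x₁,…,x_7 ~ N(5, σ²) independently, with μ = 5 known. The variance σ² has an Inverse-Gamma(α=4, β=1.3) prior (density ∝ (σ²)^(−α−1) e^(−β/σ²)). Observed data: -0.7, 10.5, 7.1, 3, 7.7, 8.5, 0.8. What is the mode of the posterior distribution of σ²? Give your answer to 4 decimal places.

Sum of squared deviations about the known mean: SS = (-0.7−5)² + (10.5−5)² + (7.1−5)² + (3−5)² + (7.7−5)² + (8.5−5)² + (0.8−5)² = 108.33.
The Normal likelihood contributes (σ²)^(−n/2) exp(−SS/(2σ²)), so the posterior is Inverse-Gamma(α + n/2, β + SS/2) = Inverse-Gamma(7.5, 55.465).
The mode of Inverse-Gamma(a, b) is b/(a+1) = 55.465/8.5 ≈ 6.5253.

σ̂²_MAP = 6.5253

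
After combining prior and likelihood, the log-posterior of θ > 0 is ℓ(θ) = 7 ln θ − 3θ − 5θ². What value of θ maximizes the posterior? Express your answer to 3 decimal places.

ℓ'(θ) = 7/θ − 3 − 10θ. Setting this to zero and multiplying by θ: 10θ² + 3θ − 7 = 0.
θ = (−3 + √(3² + 4·10·7)) / (2·10) = (−3 + √289) / 20 = (−3 + 17)/20 = 7/10.
ℓ''(θ) = −7/θ² − 10 < 0, confirming a maximum.

θ̂_MAP = 0.700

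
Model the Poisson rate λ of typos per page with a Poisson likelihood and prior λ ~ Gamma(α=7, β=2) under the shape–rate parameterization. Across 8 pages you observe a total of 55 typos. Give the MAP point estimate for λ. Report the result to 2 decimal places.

λ̂_MAP = 6.10

Σxᵢ = 55, n = 8.
Posterior ∝ λ^6e^(−2λ) · λ^55e^(−8λ) = λ^61e^(−10λ), i.e. Gamma(shape=62, rate=10).
The mode of a Gamma(a, b) with a ≥ 1 (shape–rate) is (a−1)/b = 61/10 ≈ 6.10.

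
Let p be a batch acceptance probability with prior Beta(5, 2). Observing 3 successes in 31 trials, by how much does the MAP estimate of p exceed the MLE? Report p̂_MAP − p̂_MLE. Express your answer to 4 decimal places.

MAP − MLE = 0.0977

Posterior is Beta(8, 30); MAP = (8−1)/(38−2) = 7/36 ≈ 0.19444.
MLE ignores the prior: p̂_MLE = k/n = 3/31 ≈ 0.09677.
Difference = 7/36 − 3/31 = 109/1116 ≈ 0.0977.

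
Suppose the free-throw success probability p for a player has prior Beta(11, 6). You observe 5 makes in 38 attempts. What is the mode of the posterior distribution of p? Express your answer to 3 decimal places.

p̂_MAP = 0.283

Prior: Beta(11, 6).
Data: 5 successes in 38 trials. The binomial likelihood contributes p^5(1−p)^33, so the posterior is Beta(11+5, 6+33) = Beta(16, 39).
For Beta(a, b) with a, b > 1 the mode is (a−1)/(a+b−2) = 15/53 ≈ 0.283.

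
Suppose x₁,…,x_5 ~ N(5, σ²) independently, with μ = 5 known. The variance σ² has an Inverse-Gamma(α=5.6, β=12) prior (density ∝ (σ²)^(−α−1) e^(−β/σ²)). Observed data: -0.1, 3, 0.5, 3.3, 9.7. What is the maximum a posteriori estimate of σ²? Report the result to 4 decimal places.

σ̂²_MAP = 5.4527

Sum of squared deviations about the known mean: SS = (-0.1−5)² + (3−5)² + (0.5−5)² + (3.3−5)² + (9.7−5)² = 75.24.
The Normal likelihood contributes (σ²)^(−n/2) exp(−SS/(2σ²)), so the posterior is Inverse-Gamma(α + n/2, β + SS/2) = Inverse-Gamma(8.1, 49.62).
The mode of Inverse-Gamma(a, b) is b/(a+1) = 49.62/9.1 ≈ 5.4527.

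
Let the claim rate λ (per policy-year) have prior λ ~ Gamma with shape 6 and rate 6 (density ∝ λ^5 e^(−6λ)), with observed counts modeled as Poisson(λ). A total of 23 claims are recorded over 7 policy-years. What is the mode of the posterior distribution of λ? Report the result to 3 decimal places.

Σxᵢ = 23, n = 7.
Posterior ∝ λ^5e^(−6λ) · λ^23e^(−7λ) = λ^28e^(−13λ), i.e. Gamma(shape=29, rate=13).
The mode of a Gamma(a, b) with a ≥ 1 (shape–rate) is (a−1)/b = 28/13 ≈ 2.154.

λ̂_MAP = 2.154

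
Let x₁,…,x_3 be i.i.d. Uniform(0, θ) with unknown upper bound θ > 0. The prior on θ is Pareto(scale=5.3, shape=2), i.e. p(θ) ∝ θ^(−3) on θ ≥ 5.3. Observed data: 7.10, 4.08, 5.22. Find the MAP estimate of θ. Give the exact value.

The Uniform(0, θ) likelihood is θ^(−n) for θ ≥ max(xᵢ), zero otherwise. Here max(xᵢ) = 7.10.
Posterior ∝ θ^(−3) · θ^(−3) = θ^(−6) on θ ≥ max(5.3, 7.10) = 7.10.
This density is strictly decreasing in θ, so the posterior mode lies at the lower boundary of the support.

θ̂_MAP = 7.10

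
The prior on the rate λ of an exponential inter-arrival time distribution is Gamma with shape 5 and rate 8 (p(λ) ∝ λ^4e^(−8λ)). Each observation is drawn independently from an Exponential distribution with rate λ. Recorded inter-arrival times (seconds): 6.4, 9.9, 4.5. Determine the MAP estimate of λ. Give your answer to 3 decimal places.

λ̂_MAP = 0.243

The Exponential(rate=λ) likelihood is ∝ λ^n e^(−λΣtᵢ). Here n = 3 and Σtᵢ = 6.4 + 9.9 + 4.5 = 20.8.
Posterior ∝ λ^4e^(−8λ) · λ^3e^(−20.8λ) = λ^7e^(−28.8λ), i.e. Gamma(8, 28.8).
Mode = (a−1)/b = 7/28.8 ≈ 0.243.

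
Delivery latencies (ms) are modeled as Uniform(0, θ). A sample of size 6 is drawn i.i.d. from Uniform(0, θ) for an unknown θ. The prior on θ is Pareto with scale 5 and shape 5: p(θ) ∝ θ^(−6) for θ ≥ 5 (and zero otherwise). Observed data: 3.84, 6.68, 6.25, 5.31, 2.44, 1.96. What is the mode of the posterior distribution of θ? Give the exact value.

The Uniform(0, θ) likelihood is θ^(−n) for θ ≥ max(xᵢ), zero otherwise. Here max(xᵢ) = 6.68.
Posterior ∝ θ^(−6) · θ^(−6) = θ^(−12) on θ ≥ max(5, 6.68) = 6.68.
This density is strictly decreasing in θ, so the posterior mode lies at the lower boundary of the support.

θ̂_MAP = 6.68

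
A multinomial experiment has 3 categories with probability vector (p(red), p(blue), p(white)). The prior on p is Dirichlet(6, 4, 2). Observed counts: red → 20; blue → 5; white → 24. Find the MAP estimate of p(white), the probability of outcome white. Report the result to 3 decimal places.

MAP estimate of p(white) = 0.431

The posterior is Dirichlet(αᵢ + nᵢ) = Dirichlet(26, 9, 26).
For a Dirichlet(a₁,…,a_K) with all aᵢ > 1, the mode has j-th component (aⱼ − 1)/(Σaᵢ − K).
Here Σaᵢ = 61 and K = 3, so p(white) = (26 − 1)/(61 − 3) = 25/58 ≈ 0.431.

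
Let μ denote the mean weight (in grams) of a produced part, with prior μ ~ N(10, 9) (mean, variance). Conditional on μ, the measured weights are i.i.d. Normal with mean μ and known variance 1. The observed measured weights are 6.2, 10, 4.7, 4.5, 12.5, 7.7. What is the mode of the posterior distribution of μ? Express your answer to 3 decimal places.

n = 6; x̄ = (6.2 + 10 + 4.7 + 4.5 + 12.5 + 7.7)/6 = 45.6/6 = 7.6.
For a Normal prior and Normal likelihood with known variance, the posterior is Normal; its mode equals its mean, the precision-weighted average.
Prior precision 1/σ₀² = 1/9; data precision n/σ² = 6/1 = 6.
μ̂ = ((1/9)·10 + 6·7.6) / (1/9 + 6) = (2102/45)/(55/9) = 2102/275 ≈ 7.644.

μ̂_MAP = 7.644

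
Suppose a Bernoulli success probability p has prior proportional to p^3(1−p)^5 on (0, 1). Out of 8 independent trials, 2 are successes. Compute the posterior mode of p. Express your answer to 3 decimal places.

The prior density ∝ p^3(1−p)^5 is the kernel of Beta(4, 6).
Data: 2 successes in 8 trials. The binomial likelihood contributes p^2(1−p)^6, so the posterior is Beta(4+2, 6+6) = Beta(6, 12).
For Beta(a, b) with a, b > 1 the mode is (a−1)/(a+b−2) = 5/16 ≈ 0.313.

p̂_MAP = 0.313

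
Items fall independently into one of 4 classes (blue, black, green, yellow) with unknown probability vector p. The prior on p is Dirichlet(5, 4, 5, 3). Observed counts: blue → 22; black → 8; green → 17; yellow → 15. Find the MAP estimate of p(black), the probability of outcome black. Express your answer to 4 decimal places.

MAP estimate of p(black) = 0.1467

The posterior is Dirichlet(αᵢ + nᵢ) = Dirichlet(27, 12, 22, 18).
For a Dirichlet(a₁,…,a_K) with all aᵢ > 1, the mode has j-th component (aⱼ − 1)/(Σaᵢ − K).
Here Σaᵢ = 79 and K = 4, so p(black) = (12 − 1)/(79 − 4) = 11/75 ≈ 0.1467.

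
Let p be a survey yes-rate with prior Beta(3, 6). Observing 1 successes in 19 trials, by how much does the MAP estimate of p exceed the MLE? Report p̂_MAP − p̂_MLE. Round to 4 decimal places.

Posterior is Beta(4, 24); MAP = (4−1)/(28−2) = 3/26 ≈ 0.11538.
MLE ignores the prior: p̂_MLE = k/n = 1/19 ≈ 0.05263.
Difference = 3/26 − 1/19 = 31/494 ≈ 0.0628.

MAP − MLE = 0.0628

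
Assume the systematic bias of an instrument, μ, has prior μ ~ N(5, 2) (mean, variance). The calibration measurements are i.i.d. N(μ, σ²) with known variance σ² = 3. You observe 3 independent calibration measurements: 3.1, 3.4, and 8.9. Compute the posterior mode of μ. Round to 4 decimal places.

n = 3; x̄ = (3.1 + 3.4 + 8.9)/3 = 15.4/3 = 77/15 ≈ 5.1333.
For a Normal prior and Normal likelihood with known variance, the posterior is Normal; its mode equals its mean, the precision-weighted average.
Prior precision 1/σ₀² = 1/2 = 0.5; data precision n/σ² = 3/3 = 1.
μ̂ = (0.5·5 + 1·(77/15)) / (0.5 + 1) = (229/30)/1.5 = 229/45 ≈ 5.0889.

μ̂_MAP = 5.0889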